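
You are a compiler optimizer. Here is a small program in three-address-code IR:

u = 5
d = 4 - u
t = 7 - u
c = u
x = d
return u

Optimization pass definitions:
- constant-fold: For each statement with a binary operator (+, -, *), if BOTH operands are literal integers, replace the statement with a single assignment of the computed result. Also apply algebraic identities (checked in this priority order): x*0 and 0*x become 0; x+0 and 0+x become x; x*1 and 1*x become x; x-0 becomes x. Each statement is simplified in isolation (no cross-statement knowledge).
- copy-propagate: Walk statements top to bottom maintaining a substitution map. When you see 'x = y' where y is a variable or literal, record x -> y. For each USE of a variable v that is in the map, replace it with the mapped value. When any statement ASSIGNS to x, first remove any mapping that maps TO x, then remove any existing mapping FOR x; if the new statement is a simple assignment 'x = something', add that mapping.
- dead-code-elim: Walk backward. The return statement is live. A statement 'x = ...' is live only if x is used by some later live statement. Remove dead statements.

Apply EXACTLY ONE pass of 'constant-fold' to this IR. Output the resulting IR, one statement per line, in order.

Applying constant-fold statement-by-statement:
  [1] u = 5  (unchanged)
  [2] d = 4 - u  (unchanged)
  [3] t = 7 - u  (unchanged)
  [4] c = u  (unchanged)
  [5] x = d  (unchanged)
  [6] return u  (unchanged)
Result (6 stmts):
  u = 5
  d = 4 - u
  t = 7 - u
  c = u
  x = d
  return u

Answer: u = 5
d = 4 - u
t = 7 - u
c = u
x = d
return u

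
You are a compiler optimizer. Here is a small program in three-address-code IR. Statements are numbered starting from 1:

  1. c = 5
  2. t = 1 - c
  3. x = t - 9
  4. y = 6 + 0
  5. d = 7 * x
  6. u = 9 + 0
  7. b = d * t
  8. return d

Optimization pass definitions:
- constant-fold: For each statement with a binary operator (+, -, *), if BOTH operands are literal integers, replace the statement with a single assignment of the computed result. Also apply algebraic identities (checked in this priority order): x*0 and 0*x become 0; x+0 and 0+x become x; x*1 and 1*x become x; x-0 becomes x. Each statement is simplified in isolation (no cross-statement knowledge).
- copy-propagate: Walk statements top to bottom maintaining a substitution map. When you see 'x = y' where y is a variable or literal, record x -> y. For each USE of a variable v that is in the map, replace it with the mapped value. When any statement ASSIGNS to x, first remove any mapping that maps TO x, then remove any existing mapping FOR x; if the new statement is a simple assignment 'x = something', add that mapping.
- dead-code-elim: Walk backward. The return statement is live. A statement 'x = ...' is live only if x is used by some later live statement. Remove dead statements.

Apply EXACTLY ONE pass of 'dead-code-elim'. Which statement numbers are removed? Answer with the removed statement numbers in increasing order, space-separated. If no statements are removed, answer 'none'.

Answer: 4 6 7

Derivation:
Backward liveness scan:
Stmt 1 'c = 5': KEEP (c is live); live-in = []
Stmt 2 't = 1 - c': KEEP (t is live); live-in = ['c']
Stmt 3 'x = t - 9': KEEP (x is live); live-in = ['t']
Stmt 4 'y = 6 + 0': DEAD (y not in live set ['x'])
Stmt 5 'd = 7 * x': KEEP (d is live); live-in = ['x']
Stmt 6 'u = 9 + 0': DEAD (u not in live set ['d'])
Stmt 7 'b = d * t': DEAD (b not in live set ['d'])
Stmt 8 'return d': KEEP (return); live-in = ['d']
Removed statement numbers: [4, 6, 7]
Surviving IR:
  c = 5
  t = 1 - c
  x = t - 9
  d = 7 * x
  return d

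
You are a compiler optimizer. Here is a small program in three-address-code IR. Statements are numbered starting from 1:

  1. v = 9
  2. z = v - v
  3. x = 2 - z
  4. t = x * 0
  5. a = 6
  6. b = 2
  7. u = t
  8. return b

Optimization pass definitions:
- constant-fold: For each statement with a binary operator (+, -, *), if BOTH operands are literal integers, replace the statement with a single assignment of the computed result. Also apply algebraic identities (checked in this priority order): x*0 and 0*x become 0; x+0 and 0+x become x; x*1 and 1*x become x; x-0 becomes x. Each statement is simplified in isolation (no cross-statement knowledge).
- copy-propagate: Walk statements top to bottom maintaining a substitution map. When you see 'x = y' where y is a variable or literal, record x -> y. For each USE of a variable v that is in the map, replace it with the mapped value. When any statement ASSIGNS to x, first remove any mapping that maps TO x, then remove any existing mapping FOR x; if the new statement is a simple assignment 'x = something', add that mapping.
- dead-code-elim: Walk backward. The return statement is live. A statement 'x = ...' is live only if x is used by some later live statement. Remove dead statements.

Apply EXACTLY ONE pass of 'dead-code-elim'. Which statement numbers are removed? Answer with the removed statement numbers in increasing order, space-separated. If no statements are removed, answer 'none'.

Backward liveness scan:
Stmt 1 'v = 9': DEAD (v not in live set [])
Stmt 2 'z = v - v': DEAD (z not in live set [])
Stmt 3 'x = 2 - z': DEAD (x not in live set [])
Stmt 4 't = x * 0': DEAD (t not in live set [])
Stmt 5 'a = 6': DEAD (a not in live set [])
Stmt 6 'b = 2': KEEP (b is live); live-in = []
Stmt 7 'u = t': DEAD (u not in live set ['b'])
Stmt 8 'return b': KEEP (return); live-in = ['b']
Removed statement numbers: [1, 2, 3, 4, 5, 7]
Surviving IR:
  b = 2
  return b

Answer: 1 2 3 4 5 7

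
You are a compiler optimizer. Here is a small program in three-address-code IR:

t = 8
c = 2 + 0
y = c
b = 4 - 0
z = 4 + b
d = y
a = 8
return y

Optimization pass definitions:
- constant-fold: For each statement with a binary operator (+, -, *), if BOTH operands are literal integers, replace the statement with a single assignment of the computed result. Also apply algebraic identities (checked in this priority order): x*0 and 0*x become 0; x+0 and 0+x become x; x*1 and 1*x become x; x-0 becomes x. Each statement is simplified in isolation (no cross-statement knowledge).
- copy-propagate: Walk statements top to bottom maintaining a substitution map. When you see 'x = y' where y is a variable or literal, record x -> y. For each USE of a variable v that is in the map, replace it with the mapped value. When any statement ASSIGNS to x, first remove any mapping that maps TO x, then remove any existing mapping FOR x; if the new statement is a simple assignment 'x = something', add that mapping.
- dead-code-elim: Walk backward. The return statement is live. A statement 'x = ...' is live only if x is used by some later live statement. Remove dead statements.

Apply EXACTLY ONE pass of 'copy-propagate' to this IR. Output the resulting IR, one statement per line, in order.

Answer: t = 8
c = 2 + 0
y = c
b = 4 - 0
z = 4 + b
d = c
a = 8
return c

Derivation:
Applying copy-propagate statement-by-statement:
  [1] t = 8  (unchanged)
  [2] c = 2 + 0  (unchanged)
  [3] y = c  (unchanged)
  [4] b = 4 - 0  (unchanged)
  [5] z = 4 + b  (unchanged)
  [6] d = y  -> d = c
  [7] a = 8  (unchanged)
  [8] return y  -> return c
Result (8 stmts):
  t = 8
  c = 2 + 0
  y = c
  b = 4 - 0
  z = 4 + b
  d = c
  a = 8
  return c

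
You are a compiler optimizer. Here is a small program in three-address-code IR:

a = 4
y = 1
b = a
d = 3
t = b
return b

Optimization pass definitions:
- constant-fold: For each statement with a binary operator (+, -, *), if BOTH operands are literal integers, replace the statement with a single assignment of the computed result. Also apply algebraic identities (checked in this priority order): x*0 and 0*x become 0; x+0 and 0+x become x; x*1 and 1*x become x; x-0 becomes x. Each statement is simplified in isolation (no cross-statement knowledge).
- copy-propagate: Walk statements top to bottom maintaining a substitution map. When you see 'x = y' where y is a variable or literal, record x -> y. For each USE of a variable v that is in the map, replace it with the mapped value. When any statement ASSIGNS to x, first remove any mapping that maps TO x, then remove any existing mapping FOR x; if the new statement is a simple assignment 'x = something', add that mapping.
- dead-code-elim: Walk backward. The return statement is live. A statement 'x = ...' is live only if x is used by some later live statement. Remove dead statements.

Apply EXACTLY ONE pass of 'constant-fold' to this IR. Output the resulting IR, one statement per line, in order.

Answer: a = 4
y = 1
b = a
d = 3
t = b
return b

Derivation:
Applying constant-fold statement-by-statement:
  [1] a = 4  (unchanged)
  [2] y = 1  (unchanged)
  [3] b = a  (unchanged)
  [4] d = 3  (unchanged)
  [5] t = b  (unchanged)
  [6] return b  (unchanged)
Result (6 stmts):
  a = 4
  y = 1
  b = a
  d = 3
  t = b
  return b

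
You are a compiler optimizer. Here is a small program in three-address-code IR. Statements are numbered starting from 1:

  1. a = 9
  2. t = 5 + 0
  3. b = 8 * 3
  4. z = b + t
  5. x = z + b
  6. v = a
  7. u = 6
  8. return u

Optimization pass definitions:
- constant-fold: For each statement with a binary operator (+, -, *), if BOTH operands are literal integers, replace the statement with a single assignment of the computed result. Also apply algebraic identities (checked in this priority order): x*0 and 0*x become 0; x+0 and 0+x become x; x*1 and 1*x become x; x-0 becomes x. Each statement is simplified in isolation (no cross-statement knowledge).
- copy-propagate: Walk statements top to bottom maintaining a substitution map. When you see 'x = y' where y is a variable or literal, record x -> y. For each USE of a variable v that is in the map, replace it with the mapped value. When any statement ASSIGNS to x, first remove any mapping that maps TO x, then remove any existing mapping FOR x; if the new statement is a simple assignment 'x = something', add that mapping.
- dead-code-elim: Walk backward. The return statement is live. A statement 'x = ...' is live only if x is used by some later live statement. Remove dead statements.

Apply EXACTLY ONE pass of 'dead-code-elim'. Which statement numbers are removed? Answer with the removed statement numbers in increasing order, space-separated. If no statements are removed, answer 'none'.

Answer: 1 2 3 4 5 6

Derivation:
Backward liveness scan:
Stmt 1 'a = 9': DEAD (a not in live set [])
Stmt 2 't = 5 + 0': DEAD (t not in live set [])
Stmt 3 'b = 8 * 3': DEAD (b not in live set [])
Stmt 4 'z = b + t': DEAD (z not in live set [])
Stmt 5 'x = z + b': DEAD (x not in live set [])
Stmt 6 'v = a': DEAD (v not in live set [])
Stmt 7 'u = 6': KEEP (u is live); live-in = []
Stmt 8 'return u': KEEP (return); live-in = ['u']
Removed statement numbers: [1, 2, 3, 4, 5, 6]
Surviving IR:
  u = 6
  return u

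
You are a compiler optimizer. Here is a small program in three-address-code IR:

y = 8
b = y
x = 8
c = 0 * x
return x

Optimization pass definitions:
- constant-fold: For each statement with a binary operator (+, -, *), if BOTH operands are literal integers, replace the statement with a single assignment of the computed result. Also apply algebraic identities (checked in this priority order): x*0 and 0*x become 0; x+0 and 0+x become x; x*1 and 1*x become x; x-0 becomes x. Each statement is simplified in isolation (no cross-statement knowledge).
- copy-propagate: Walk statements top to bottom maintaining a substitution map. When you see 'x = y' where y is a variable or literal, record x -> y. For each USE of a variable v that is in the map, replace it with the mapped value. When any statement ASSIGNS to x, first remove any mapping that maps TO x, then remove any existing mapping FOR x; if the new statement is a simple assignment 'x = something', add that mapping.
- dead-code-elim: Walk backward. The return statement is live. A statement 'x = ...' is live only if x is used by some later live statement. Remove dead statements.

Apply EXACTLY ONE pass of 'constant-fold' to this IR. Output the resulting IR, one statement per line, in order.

Applying constant-fold statement-by-statement:
  [1] y = 8  (unchanged)
  [2] b = y  (unchanged)
  [3] x = 8  (unchanged)
  [4] c = 0 * x  -> c = 0
  [5] return x  (unchanged)
Result (5 stmts):
  y = 8
  b = y
  x = 8
  c = 0
  return x

Answer: y = 8
b = y
x = 8
c = 0
return x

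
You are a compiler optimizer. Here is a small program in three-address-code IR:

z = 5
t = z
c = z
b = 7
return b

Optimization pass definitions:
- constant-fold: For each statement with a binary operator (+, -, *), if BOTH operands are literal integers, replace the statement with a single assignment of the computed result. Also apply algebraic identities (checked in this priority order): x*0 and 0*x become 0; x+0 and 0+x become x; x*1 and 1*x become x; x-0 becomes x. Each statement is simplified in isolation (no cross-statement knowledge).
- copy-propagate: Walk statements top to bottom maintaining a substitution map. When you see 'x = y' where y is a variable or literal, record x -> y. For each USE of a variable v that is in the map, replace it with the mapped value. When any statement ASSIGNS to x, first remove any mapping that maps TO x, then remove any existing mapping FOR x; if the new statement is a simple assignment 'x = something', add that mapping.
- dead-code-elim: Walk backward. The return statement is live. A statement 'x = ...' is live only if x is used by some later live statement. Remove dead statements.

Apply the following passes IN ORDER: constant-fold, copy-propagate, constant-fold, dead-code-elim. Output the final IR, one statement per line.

Answer: return 7

Derivation:
Initial IR:
  z = 5
  t = z
  c = z
  b = 7
  return b
After constant-fold (5 stmts):
  z = 5
  t = z
  c = z
  b = 7
  return b
After copy-propagate (5 stmts):
  z = 5
  t = 5
  c = 5
  b = 7
  return 7
After constant-fold (5 stmts):
  z = 5
  t = 5
  c = 5
  b = 7
  return 7
After dead-code-elim (1 stmts):
  return 7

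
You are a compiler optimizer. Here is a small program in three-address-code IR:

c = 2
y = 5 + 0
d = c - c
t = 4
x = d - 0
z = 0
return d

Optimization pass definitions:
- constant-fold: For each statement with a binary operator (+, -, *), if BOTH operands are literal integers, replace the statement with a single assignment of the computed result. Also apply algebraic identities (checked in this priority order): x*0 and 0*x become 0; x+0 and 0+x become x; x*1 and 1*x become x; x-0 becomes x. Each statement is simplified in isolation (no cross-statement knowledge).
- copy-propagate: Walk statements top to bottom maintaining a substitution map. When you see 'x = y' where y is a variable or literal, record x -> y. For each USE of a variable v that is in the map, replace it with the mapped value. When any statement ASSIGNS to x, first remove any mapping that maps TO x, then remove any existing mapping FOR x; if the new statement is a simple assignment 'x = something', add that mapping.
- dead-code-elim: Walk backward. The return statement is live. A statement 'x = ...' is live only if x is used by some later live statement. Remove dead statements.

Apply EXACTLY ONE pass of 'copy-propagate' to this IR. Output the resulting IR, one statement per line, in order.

Answer: c = 2
y = 5 + 0
d = 2 - 2
t = 4
x = d - 0
z = 0
return d

Derivation:
Applying copy-propagate statement-by-statement:
  [1] c = 2  (unchanged)
  [2] y = 5 + 0  (unchanged)
  [3] d = c - c  -> d = 2 - 2
  [4] t = 4  (unchanged)
  [5] x = d - 0  (unchanged)
  [6] z = 0  (unchanged)
  [7] return d  (unchanged)
Result (7 stmts):
  c = 2
  y = 5 + 0
  d = 2 - 2
  t = 4
  x = d - 0
  z = 0
  return d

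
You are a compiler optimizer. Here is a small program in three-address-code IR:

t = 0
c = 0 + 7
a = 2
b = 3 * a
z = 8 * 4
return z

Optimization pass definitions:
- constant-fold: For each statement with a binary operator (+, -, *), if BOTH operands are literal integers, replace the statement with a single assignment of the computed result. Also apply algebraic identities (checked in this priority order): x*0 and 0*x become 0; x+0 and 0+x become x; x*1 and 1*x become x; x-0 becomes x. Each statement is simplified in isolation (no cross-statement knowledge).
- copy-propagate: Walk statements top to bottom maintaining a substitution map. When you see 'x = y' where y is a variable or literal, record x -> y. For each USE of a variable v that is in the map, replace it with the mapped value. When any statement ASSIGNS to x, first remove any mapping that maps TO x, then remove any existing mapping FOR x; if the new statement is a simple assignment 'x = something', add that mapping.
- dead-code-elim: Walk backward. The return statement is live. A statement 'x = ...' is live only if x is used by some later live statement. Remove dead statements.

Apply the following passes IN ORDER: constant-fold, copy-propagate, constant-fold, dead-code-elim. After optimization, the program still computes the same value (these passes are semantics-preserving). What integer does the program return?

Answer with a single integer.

Initial IR:
  t = 0
  c = 0 + 7
  a = 2
  b = 3 * a
  z = 8 * 4
  return z
After constant-fold (6 stmts):
  t = 0
  c = 7
  a = 2
  b = 3 * a
  z = 32
  return z
After copy-propagate (6 stmts):
  t = 0
  c = 7
  a = 2
  b = 3 * 2
  z = 32
  return 32
After constant-fold (6 stmts):
  t = 0
  c = 7
  a = 2
  b = 6
  z = 32
  return 32
After dead-code-elim (1 stmts):
  return 32
Evaluate:
  t = 0  =>  t = 0
  c = 0 + 7  =>  c = 7
  a = 2  =>  a = 2
  b = 3 * a  =>  b = 6
  z = 8 * 4  =>  z = 32
  return z = 32

Answer: 32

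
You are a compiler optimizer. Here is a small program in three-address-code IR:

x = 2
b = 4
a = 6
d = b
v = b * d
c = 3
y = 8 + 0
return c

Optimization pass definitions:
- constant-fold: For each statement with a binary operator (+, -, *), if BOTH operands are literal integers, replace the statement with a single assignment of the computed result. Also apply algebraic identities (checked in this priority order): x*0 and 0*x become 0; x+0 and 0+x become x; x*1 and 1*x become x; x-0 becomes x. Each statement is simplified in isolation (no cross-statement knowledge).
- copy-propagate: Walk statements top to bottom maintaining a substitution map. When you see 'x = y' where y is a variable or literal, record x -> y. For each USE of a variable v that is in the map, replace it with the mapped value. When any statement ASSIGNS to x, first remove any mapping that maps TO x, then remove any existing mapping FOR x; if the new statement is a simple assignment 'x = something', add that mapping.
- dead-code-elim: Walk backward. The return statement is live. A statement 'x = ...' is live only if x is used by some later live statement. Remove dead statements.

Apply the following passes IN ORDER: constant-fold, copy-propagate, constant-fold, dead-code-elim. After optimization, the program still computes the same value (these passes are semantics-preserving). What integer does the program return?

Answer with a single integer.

Initial IR:
  x = 2
  b = 4
  a = 6
  d = b
  v = b * d
  c = 3
  y = 8 + 0
  return c
After constant-fold (8 stmts):
  x = 2
  b = 4
  a = 6
  d = b
  v = b * d
  c = 3
  y = 8
  return c
After copy-propagate (8 stmts):
  x = 2
  b = 4
  a = 6
  d = 4
  v = 4 * 4
  c = 3
  y = 8
  return 3
After constant-fold (8 stmts):
  x = 2
  b = 4
  a = 6
  d = 4
  v = 16
  c = 3
  y = 8
  return 3
After dead-code-elim (1 stmts):
  return 3
Evaluate:
  x = 2  =>  x = 2
  b = 4  =>  b = 4
  a = 6  =>  a = 6
  d = b  =>  d = 4
  v = b * d  =>  v = 16
  c = 3  =>  c = 3
  y = 8 + 0  =>  y = 8
  return c = 3

Answer: 3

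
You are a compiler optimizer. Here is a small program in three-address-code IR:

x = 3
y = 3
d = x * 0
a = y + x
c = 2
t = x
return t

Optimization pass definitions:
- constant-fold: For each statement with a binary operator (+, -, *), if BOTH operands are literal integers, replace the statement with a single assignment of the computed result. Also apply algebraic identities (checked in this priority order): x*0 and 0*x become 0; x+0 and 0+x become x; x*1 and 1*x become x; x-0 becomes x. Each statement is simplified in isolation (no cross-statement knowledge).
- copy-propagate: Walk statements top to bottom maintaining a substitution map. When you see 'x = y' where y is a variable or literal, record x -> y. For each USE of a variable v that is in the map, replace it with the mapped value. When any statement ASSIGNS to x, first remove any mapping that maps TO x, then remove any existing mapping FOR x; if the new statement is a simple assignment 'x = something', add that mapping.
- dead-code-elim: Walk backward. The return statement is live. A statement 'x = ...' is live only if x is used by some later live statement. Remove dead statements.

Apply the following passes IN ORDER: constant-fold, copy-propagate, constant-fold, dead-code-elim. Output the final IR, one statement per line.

Initial IR:
  x = 3
  y = 3
  d = x * 0
  a = y + x
  c = 2
  t = x
  return t
After constant-fold (7 stmts):
  x = 3
  y = 3
  d = 0
  a = y + x
  c = 2
  t = x
  return t
After copy-propagate (7 stmts):
  x = 3
  y = 3
  d = 0
  a = 3 + 3
  c = 2
  t = 3
  return 3
After constant-fold (7 stmts):
  x = 3
  y = 3
  d = 0
  a = 6
  c = 2
  t = 3
  return 3
After dead-code-elim (1 stmts):
  return 3

Answer: return 3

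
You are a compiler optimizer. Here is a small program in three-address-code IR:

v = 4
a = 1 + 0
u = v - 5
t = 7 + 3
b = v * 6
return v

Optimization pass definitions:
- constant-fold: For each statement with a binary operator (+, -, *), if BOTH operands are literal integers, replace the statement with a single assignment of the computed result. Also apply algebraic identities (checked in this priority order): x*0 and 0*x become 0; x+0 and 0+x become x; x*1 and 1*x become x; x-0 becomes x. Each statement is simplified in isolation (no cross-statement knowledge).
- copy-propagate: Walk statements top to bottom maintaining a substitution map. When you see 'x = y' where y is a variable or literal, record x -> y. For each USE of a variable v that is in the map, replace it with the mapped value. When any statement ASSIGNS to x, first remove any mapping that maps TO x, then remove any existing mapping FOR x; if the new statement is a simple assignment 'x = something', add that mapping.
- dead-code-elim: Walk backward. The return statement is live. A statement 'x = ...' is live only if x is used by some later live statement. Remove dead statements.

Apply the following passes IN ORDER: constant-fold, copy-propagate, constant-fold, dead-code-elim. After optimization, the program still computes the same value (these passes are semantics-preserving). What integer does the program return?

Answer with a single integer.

Initial IR:
  v = 4
  a = 1 + 0
  u = v - 5
  t = 7 + 3
  b = v * 6
  return v
After constant-fold (6 stmts):
  v = 4
  a = 1
  u = v - 5
  t = 10
  b = v * 6
  return v
After copy-propagate (6 stmts):
  v = 4
  a = 1
  u = 4 - 5
  t = 10
  b = 4 * 6
  return 4
After constant-fold (6 stmts):
  v = 4
  a = 1
  u = -1
  t = 10
  b = 24
  return 4
After dead-code-elim (1 stmts):
  return 4
Evaluate:
  v = 4  =>  v = 4
  a = 1 + 0  =>  a = 1
  u = v - 5  =>  u = -1
  t = 7 + 3  =>  t = 10
  b = v * 6  =>  b = 24
  return v = 4

Answer: 4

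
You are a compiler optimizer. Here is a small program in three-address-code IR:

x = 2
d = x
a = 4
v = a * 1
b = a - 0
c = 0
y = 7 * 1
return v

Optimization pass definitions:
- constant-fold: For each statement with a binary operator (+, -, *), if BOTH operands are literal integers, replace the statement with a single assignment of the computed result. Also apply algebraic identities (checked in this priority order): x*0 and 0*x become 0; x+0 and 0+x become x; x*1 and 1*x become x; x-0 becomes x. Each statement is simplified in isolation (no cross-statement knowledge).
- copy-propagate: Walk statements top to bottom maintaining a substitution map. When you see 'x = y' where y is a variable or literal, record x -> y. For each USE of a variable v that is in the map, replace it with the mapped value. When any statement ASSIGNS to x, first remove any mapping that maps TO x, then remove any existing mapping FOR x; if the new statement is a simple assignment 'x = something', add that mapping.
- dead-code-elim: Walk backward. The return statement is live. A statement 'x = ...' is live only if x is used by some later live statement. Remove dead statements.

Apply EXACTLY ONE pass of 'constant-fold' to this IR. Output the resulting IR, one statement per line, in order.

Applying constant-fold statement-by-statement:
  [1] x = 2  (unchanged)
  [2] d = x  (unchanged)
  [3] a = 4  (unchanged)
  [4] v = a * 1  -> v = a
  [5] b = a - 0  -> b = a
  [6] c = 0  (unchanged)
  [7] y = 7 * 1  -> y = 7
  [8] return v  (unchanged)
Result (8 stmts):
  x = 2
  d = x
  a = 4
  v = a
  b = a
  c = 0
  y = 7
  return v

Answer: x = 2
d = x
a = 4
v = a
b = a
c = 0
y = 7
return v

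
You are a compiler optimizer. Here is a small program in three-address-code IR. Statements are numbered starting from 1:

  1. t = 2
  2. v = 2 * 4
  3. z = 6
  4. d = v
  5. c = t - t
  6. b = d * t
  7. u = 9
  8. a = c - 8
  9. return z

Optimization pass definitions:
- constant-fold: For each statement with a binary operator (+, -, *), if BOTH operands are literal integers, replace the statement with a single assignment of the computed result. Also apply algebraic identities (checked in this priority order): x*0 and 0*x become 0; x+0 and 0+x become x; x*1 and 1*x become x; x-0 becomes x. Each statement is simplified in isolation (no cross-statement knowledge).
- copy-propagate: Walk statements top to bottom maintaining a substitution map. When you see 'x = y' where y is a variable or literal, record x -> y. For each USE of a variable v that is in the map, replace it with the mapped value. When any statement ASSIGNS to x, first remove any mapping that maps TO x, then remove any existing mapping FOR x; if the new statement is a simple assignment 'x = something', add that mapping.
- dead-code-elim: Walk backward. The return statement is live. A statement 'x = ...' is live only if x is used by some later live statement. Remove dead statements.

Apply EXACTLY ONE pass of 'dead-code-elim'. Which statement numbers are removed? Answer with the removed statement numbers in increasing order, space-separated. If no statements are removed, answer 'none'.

Backward liveness scan:
Stmt 1 't = 2': DEAD (t not in live set [])
Stmt 2 'v = 2 * 4': DEAD (v not in live set [])
Stmt 3 'z = 6': KEEP (z is live); live-in = []
Stmt 4 'd = v': DEAD (d not in live set ['z'])
Stmt 5 'c = t - t': DEAD (c not in live set ['z'])
Stmt 6 'b = d * t': DEAD (b not in live set ['z'])
Stmt 7 'u = 9': DEAD (u not in live set ['z'])
Stmt 8 'a = c - 8': DEAD (a not in live set ['z'])
Stmt 9 'return z': KEEP (return); live-in = ['z']
Removed statement numbers: [1, 2, 4, 5, 6, 7, 8]
Surviving IR:
  z = 6
  return z

Answer: 1 2 4 5 6 7 8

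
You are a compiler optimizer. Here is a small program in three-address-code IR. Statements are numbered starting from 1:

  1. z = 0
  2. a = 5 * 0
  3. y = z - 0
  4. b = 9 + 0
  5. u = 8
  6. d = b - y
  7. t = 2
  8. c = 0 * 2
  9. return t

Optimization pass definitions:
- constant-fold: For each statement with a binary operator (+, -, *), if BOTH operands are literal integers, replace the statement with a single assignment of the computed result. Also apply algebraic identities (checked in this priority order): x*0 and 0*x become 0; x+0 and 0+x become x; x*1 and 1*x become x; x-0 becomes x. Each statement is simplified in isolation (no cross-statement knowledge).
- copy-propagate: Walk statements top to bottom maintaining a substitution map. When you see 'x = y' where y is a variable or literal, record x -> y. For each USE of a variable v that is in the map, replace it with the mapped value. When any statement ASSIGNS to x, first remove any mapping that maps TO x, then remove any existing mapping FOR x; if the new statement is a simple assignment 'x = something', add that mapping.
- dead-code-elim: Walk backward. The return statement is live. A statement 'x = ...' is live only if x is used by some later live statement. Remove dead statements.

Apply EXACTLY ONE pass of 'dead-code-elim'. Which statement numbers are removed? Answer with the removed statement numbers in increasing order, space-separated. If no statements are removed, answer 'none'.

Backward liveness scan:
Stmt 1 'z = 0': DEAD (z not in live set [])
Stmt 2 'a = 5 * 0': DEAD (a not in live set [])
Stmt 3 'y = z - 0': DEAD (y not in live set [])
Stmt 4 'b = 9 + 0': DEAD (b not in live set [])
Stmt 5 'u = 8': DEAD (u not in live set [])
Stmt 6 'd = b - y': DEAD (d not in live set [])
Stmt 7 't = 2': KEEP (t is live); live-in = []
Stmt 8 'c = 0 * 2': DEAD (c not in live set ['t'])
Stmt 9 'return t': KEEP (return); live-in = ['t']
Removed statement numbers: [1, 2, 3, 4, 5, 6, 8]
Surviving IR:
  t = 2
  return t

Answer: 1 2 3 4 5 6 8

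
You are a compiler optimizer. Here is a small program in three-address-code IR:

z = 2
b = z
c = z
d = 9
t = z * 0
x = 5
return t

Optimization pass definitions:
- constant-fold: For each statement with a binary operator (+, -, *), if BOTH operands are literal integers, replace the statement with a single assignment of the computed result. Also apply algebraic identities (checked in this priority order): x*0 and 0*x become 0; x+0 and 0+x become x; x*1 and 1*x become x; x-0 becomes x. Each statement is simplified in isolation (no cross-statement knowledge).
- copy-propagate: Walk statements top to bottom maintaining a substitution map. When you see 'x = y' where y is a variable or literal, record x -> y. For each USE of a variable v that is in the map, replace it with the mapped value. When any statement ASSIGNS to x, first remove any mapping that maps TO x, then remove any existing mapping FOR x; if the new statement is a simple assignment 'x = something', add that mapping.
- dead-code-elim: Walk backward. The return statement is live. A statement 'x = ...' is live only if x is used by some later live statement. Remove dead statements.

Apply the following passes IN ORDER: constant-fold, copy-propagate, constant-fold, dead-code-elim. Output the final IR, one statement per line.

Initial IR:
  z = 2
  b = z
  c = z
  d = 9
  t = z * 0
  x = 5
  return t
After constant-fold (7 stmts):
  z = 2
  b = z
  c = z
  d = 9
  t = 0
  x = 5
  return t
After copy-propagate (7 stmts):
  z = 2
  b = 2
  c = 2
  d = 9
  t = 0
  x = 5
  return 0
After constant-fold (7 stmts):
  z = 2
  b = 2
  c = 2
  d = 9
  t = 0
  x = 5
  return 0
After dead-code-elim (1 stmts):
  return 0

Answer: return 0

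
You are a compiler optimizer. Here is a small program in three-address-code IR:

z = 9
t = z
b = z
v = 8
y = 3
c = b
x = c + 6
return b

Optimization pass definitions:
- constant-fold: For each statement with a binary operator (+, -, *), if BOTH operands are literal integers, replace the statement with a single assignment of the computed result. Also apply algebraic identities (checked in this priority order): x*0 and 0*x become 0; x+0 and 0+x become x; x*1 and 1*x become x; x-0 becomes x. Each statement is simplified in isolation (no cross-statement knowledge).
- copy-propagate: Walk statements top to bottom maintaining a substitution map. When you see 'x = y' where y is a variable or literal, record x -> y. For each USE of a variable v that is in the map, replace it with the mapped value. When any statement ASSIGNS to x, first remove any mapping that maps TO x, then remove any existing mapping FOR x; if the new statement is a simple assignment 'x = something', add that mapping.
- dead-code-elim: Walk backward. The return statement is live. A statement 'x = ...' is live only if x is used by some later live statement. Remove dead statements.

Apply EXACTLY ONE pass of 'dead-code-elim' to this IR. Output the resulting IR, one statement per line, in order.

Answer: z = 9
b = z
return b

Derivation:
Applying dead-code-elim statement-by-statement:
  [8] return b  -> KEEP (return); live=['b']
  [7] x = c + 6  -> DEAD (x not live)
  [6] c = b  -> DEAD (c not live)
  [5] y = 3  -> DEAD (y not live)
  [4] v = 8  -> DEAD (v not live)
  [3] b = z  -> KEEP; live=['z']
  [2] t = z  -> DEAD (t not live)
  [1] z = 9  -> KEEP; live=[]
Result (3 stmts):
  z = 9
  b = z
  return b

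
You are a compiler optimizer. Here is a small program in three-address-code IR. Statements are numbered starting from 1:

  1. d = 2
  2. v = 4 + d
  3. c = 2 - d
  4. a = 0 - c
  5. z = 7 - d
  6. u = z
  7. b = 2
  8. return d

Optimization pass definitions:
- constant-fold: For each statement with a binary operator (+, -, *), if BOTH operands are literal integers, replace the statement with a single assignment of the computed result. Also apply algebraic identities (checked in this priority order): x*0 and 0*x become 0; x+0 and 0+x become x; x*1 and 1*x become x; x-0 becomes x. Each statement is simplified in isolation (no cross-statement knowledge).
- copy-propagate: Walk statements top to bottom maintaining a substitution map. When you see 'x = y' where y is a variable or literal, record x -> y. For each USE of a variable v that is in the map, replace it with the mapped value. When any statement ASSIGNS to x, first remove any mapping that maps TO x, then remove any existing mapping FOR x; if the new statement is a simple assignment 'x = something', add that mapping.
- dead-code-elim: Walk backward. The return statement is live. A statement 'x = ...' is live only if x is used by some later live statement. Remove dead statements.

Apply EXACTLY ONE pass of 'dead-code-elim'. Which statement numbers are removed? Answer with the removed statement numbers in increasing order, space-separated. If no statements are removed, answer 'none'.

Answer: 2 3 4 5 6 7

Derivation:
Backward liveness scan:
Stmt 1 'd = 2': KEEP (d is live); live-in = []
Stmt 2 'v = 4 + d': DEAD (v not in live set ['d'])
Stmt 3 'c = 2 - d': DEAD (c not in live set ['d'])
Stmt 4 'a = 0 - c': DEAD (a not in live set ['d'])
Stmt 5 'z = 7 - d': DEAD (z not in live set ['d'])
Stmt 6 'u = z': DEAD (u not in live set ['d'])
Stmt 7 'b = 2': DEAD (b not in live set ['d'])
Stmt 8 'return d': KEEP (return); live-in = ['d']
Removed statement numbers: [2, 3, 4, 5, 6, 7]
Surviving IR:
  d = 2
  return d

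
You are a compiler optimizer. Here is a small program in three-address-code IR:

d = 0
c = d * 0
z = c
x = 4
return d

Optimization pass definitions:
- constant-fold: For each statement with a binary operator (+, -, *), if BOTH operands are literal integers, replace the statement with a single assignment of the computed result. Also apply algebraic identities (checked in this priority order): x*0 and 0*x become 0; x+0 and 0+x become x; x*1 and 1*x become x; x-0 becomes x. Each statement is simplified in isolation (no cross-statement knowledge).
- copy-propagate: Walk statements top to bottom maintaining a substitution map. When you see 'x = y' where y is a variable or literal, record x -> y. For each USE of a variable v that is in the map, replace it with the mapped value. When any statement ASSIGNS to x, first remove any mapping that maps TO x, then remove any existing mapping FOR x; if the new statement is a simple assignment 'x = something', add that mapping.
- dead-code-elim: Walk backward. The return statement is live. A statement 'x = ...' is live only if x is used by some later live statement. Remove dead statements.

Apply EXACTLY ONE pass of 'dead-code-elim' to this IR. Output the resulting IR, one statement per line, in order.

Answer: d = 0
return d

Derivation:
Applying dead-code-elim statement-by-statement:
  [5] return d  -> KEEP (return); live=['d']
  [4] x = 4  -> DEAD (x not live)
  [3] z = c  -> DEAD (z not live)
  [2] c = d * 0  -> DEAD (c not live)
  [1] d = 0  -> KEEP; live=[]
Result (2 stmts):
  d = 0
  return d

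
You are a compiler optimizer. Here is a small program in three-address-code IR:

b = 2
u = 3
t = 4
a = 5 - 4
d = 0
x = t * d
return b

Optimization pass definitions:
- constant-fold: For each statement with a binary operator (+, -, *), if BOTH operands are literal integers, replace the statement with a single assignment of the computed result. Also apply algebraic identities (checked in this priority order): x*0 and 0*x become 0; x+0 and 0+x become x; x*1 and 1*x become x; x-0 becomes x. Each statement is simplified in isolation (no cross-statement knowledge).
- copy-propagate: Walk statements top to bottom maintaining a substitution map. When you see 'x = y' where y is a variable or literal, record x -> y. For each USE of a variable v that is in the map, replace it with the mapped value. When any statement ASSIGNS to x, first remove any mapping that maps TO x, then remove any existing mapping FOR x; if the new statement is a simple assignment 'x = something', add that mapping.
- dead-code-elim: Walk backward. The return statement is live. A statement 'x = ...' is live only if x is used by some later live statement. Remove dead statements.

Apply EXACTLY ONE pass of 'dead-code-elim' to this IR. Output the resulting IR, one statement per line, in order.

Applying dead-code-elim statement-by-statement:
  [7] return b  -> KEEP (return); live=['b']
  [6] x = t * d  -> DEAD (x not live)
  [5] d = 0  -> DEAD (d not live)
  [4] a = 5 - 4  -> DEAD (a not live)
  [3] t = 4  -> DEAD (t not live)
  [2] u = 3  -> DEAD (u not live)
  [1] b = 2  -> KEEP; live=[]
Result (2 stmts):
  b = 2
  return b

Answer: b = 2
return b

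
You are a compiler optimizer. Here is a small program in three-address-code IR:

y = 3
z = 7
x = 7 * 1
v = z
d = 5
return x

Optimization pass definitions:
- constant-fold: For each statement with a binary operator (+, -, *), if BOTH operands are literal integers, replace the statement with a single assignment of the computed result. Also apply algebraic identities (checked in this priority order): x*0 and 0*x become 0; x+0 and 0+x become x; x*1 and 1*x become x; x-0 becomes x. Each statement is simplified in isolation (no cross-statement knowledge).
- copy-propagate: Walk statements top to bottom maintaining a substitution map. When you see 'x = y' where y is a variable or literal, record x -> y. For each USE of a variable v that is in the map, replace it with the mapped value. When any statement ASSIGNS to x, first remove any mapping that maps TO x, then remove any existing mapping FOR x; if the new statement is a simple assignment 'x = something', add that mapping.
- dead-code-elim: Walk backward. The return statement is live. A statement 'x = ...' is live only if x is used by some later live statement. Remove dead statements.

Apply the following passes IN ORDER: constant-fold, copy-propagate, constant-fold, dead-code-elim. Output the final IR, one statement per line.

Answer: return 7

Derivation:
Initial IR:
  y = 3
  z = 7
  x = 7 * 1
  v = z
  d = 5
  return x
After constant-fold (6 stmts):
  y = 3
  z = 7
  x = 7
  v = z
  d = 5
  return x
After copy-propagate (6 stmts):
  y = 3
  z = 7
  x = 7
  v = 7
  d = 5
  return 7
After constant-fold (6 stmts):
  y = 3
  z = 7
  x = 7
  v = 7
  d = 5
  return 7
After dead-code-elim (1 stmts):
  return 7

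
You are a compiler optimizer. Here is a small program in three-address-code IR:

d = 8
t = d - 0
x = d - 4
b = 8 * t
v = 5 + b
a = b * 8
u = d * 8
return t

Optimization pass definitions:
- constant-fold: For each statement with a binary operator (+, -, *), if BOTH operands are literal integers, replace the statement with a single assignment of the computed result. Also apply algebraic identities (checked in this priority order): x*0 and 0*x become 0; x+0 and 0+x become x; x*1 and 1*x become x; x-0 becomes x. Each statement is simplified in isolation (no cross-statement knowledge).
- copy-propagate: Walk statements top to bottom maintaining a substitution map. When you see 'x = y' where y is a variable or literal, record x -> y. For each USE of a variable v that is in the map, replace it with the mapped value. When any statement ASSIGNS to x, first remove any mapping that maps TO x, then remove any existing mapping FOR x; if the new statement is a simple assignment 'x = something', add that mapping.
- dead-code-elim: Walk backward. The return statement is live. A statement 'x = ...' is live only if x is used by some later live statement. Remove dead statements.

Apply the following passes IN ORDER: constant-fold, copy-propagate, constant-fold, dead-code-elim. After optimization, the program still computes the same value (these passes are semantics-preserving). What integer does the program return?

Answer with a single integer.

Initial IR:
  d = 8
  t = d - 0
  x = d - 4
  b = 8 * t
  v = 5 + b
  a = b * 8
  u = d * 8
  return t
After constant-fold (8 stmts):
  d = 8
  t = d
  x = d - 4
  b = 8 * t
  v = 5 + b
  a = b * 8
  u = d * 8
  return t
After copy-propagate (8 stmts):
  d = 8
  t = 8
  x = 8 - 4
  b = 8 * 8
  v = 5 + b
  a = b * 8
  u = 8 * 8
  return 8
After constant-fold (8 stmts):
  d = 8
  t = 8
  x = 4
  b = 64
  v = 5 + b
  a = b * 8
  u = 64
  return 8
After dead-code-elim (1 stmts):
  return 8
Evaluate:
  d = 8  =>  d = 8
  t = d - 0  =>  t = 8
  x = d - 4  =>  x = 4
  b = 8 * t  =>  b = 64
  v = 5 + b  =>  v = 69
  a = b * 8  =>  a = 512
  u = d * 8  =>  u = 64
  return t = 8

Answer: 8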